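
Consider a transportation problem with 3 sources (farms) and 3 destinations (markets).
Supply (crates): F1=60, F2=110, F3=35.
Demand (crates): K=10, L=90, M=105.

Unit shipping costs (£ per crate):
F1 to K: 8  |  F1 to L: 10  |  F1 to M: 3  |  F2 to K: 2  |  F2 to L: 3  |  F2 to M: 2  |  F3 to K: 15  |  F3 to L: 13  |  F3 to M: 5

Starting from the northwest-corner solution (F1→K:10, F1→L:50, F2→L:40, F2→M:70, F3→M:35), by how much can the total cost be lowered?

Current plan cost = 10·8 + 50·10 + 40·3 + 70·2 + 35·5 = £1015.
Optimal plan:
  F1→M: 60 × £3 = £180
  F2→K: 10 × £2 = £20
  F2→L: 90 × £3 = £270
  F2→M: 10 × £2 = £20
  F3→M: 35 × £5 = £175
Optimal cost = £665.
Saving = 1015 − 665 = £350.

350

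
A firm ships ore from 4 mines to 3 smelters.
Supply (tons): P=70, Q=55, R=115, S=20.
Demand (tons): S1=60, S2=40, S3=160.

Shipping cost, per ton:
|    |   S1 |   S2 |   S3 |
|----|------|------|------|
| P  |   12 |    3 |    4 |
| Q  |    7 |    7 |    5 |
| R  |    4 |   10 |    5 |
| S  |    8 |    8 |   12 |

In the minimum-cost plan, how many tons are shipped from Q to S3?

Solving gives:
  P to S2: 20 × 3 = 60
  P to S3: 50 × 4 = 200
  Q to S3: 55 × 5 = 275
  R to S1: 60 × 4 = 240
  R to S3: 55 × 5 = 275
  S to S2: 20 × 8 = 160
Total cost = 1210.
So Q→S3 carries 55 tons.

55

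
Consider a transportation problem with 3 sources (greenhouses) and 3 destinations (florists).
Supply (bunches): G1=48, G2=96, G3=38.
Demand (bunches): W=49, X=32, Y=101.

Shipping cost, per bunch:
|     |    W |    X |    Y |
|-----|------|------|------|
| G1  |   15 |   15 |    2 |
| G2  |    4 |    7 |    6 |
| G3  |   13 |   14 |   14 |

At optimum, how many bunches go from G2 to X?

Optimal shipments:
  G1->Y: 48 × 2 = 96
  G2->W: 49 × 4 = 196
  G2->Y: 47 × 6 = 282
  G3->X: 32 × 14 = 448
  G3->Y: 6 × 14 = 84
Total cost = 1106.
The route G2→X is not used.

0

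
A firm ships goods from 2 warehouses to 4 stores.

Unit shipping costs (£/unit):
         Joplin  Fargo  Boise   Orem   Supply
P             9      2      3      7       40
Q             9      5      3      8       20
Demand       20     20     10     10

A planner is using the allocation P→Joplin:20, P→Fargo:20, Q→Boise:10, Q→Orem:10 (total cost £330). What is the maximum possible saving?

Current plan cost = 20·9 + 20·2 + 10·3 + 10·8 = £330.
Optimal plan:
  P to Joplin: 10 × £9 = £90
  P to Fargo: 20 × £2 = £40
  P to Orem: 10 × £7 = £70
  Q to Joplin: 10 × £9 = £90
  Q to Boise: 10 × £3 = £30
Optimal cost = £320.
Saving = 330 − 320 = £10.

10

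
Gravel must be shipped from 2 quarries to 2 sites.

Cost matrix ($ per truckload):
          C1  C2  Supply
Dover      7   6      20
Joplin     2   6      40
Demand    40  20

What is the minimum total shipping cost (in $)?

A cheapest plan:
  Dover–C2: 20 × $6 = $120
  Joplin–C1: 40 × $2 = $80
Total = 120 + 80 = $200.
(Supply check: Dover ships 20; Joplin ships 40.)

200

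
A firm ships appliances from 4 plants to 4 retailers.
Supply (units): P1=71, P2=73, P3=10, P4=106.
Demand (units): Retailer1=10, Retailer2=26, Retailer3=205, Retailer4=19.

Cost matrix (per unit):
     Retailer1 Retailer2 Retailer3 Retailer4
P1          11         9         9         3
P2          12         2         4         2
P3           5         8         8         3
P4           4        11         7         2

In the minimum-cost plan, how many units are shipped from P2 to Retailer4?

0

Optimal shipments:
  P1->Retailer3: 52 × 9 = 468
  P1->Retailer4: 19 × 3 = 57
  P2->Retailer2: 26 × 2 = 52
  P2->Retailer3: 47 × 4 = 188
  P3->Retailer3: 10 × 8 = 80
  P4->Retailer1: 10 × 4 = 40
  P4->Retailer3: 96 × 7 = 672
Total cost = 1557.
The route P2→Retailer4 is not used.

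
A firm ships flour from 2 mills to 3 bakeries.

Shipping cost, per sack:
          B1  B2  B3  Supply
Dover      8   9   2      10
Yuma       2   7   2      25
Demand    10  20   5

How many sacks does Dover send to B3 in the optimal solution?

5

Optimal shipments:
  Dover–B2: 5 × 9 = 45
  Dover–B3: 5 × 2 = 10
  Yuma–B1: 10 × 2 = 20
  Yuma–B2: 15 × 7 = 105
Total cost = 180.
So Dover→B3 carries 5 sacks.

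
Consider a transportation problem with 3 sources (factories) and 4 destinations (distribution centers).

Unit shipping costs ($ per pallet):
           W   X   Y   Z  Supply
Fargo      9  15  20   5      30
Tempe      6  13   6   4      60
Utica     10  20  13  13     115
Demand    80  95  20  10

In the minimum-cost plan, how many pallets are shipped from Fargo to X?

Optimal shipments:
  Fargo->X: 20 × $15 = $300
  Fargo->Z: 10 × $5 = $50
  Tempe->X: 60 × $13 = $780
  Utica->W: 80 × $10 = $800
  Utica->X: 15 × $20 = $300
  Utica->Y: 20 × $13 = $260
Total cost = $2490.
So Fargo→X carries 20 pallets.

20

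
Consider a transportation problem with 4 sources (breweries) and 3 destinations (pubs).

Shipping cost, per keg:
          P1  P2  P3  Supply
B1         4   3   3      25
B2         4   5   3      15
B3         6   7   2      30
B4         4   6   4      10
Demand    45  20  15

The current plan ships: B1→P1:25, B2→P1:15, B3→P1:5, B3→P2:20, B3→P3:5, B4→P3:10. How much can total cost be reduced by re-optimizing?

Current plan cost = 25·4 + 15·4 + 5·6 + 20·7 + 5·2 + 10·4 = 380.
Optimal plan:
  B1–P1: 5 kegs
  B1–P2: 20 kegs
  B2–P1: 15 kegs
  B3–P1: 15 kegs
  B3–P3: 15 kegs
  B4–P1: 10 kegs
Optimal cost = 300.
Saving = 380 − 300 = 80.

80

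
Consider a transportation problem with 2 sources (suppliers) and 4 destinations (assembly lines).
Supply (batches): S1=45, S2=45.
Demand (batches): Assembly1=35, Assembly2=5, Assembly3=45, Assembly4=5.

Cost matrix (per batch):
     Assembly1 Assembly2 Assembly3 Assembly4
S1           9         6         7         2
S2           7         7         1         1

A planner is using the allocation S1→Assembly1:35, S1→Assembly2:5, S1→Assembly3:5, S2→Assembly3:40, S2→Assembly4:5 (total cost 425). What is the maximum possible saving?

25

Current plan cost = 35·9 + 5·6 + 5·7 + 40·1 + 5·1 = 425.
Optimal plan:
  S1→Assembly1: 35 batches
  S1→Assembly2: 5 batches
  S1→Assembly4: 5 batches
  S2→Assembly3: 45 batches
Optimal cost = 400.
Saving = 425 − 400 = 25.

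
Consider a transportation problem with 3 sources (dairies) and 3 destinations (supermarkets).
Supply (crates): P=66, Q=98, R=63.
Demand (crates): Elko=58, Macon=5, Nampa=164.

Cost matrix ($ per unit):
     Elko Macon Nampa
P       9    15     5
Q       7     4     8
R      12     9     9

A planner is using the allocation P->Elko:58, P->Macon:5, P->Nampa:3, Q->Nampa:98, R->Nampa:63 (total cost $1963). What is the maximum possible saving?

360

Current plan cost = 58·9 + 5·15 + 3·5 + 98·8 + 63·9 = $1963.
Optimal plan:
  P->Nampa: 66 × $5 = $330
  Q->Elko: 58 × $7 = $406
  Q->Macon: 5 × $4 = $20
  Q->Nampa: 35 × $8 = $280
  R->Nampa: 63 × $9 = $567
Optimal cost = $1603.
Saving = 1963 − 1603 = $360.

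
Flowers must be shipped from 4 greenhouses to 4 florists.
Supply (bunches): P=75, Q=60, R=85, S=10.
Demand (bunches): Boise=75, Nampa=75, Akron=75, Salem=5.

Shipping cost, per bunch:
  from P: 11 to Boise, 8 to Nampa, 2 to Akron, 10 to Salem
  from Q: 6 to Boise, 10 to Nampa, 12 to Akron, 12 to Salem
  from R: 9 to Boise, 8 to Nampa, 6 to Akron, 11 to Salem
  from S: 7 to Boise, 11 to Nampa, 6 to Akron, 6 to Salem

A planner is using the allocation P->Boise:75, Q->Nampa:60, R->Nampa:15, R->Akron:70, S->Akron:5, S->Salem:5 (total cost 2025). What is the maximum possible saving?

Current plan cost = 75·11 + 60·10 + 15·8 + 70·6 + 5·6 + 5·6 = 2025.
Optimal plan:
  P→Akron: 75 × 2 = 150
  Q→Boise: 60 × 6 = 360
  R→Boise: 10 × 9 = 90
  R→Nampa: 75 × 8 = 600
  S→Boise: 5 × 7 = 35
  S→Salem: 5 × 6 = 30
Optimal cost = 1265.
Saving = 2025 − 1265 = 760.

760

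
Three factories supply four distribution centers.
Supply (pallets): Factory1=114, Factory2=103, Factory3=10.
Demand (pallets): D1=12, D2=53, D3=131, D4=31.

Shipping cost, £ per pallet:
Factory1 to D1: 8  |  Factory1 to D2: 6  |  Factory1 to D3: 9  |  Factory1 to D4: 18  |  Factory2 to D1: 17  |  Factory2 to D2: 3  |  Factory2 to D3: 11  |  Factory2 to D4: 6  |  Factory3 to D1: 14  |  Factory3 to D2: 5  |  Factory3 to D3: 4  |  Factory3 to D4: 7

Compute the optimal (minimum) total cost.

1608

An optimal shipping plan:
  Factory1->D1: 12 pallets
  Factory1->D3: 102 pallets
  Factory2->D2: 53 pallets
  Factory2->D3: 19 pallets
  Factory2->D4: 31 pallets
  Factory3->D3: 10 pallets
Total cost = £1608.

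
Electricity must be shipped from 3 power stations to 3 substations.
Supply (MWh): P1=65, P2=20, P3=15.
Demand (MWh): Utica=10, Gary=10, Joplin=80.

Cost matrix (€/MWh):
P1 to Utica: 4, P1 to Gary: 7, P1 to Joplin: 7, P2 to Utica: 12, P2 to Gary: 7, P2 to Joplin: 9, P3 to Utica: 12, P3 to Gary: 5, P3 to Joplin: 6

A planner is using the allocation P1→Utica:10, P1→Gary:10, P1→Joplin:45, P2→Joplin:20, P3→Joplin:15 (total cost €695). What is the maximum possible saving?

Current plan cost = 10·4 + 10·7 + 45·7 + 20·9 + 15·6 = €695.
Optimal plan:
  P1–Utica: 10 × €4 = €40
  P1–Joplin: 55 × €7 = €385
  P2–Gary: 10 × €7 = €70
  P2–Joplin: 10 × €9 = €90
  P3–Joplin: 15 × €6 = €90
Optimal cost = €675.
Saving = 695 − 675 = €20.

20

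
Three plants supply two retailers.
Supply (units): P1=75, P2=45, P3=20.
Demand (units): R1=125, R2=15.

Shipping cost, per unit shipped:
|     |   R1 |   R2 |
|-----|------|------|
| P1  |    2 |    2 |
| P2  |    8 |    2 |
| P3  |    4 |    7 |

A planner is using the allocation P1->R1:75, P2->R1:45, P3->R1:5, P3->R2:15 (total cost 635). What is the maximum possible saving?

Current plan cost = 75·2 + 45·8 + 5·4 + 15·7 = 635.
Optimal plan:
  P1 to R1: 75 × 2 = 150
  P2 to R1: 30 × 8 = 240
  P2 to R2: 15 × 2 = 30
  P3 to R1: 20 × 4 = 80
Optimal cost = 500.
Saving = 635 − 500 = 135.

135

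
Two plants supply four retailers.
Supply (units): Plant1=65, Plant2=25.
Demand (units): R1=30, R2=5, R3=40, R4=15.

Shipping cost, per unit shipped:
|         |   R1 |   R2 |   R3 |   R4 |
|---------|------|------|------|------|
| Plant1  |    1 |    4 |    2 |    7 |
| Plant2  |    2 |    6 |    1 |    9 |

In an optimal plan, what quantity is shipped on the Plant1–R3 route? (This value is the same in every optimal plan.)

Optimal shipments:
  Plant1->R1: 30 × 1 = 30
  Plant1->R2: 5 × 4 = 20
  Plant1->R3: 15 × 2 = 30
  Plant1->R4: 15 × 7 = 105
  Plant2->R3: 25 × 1 = 25
Total cost = 210.
So Plant1→R3 carries 15 units.

15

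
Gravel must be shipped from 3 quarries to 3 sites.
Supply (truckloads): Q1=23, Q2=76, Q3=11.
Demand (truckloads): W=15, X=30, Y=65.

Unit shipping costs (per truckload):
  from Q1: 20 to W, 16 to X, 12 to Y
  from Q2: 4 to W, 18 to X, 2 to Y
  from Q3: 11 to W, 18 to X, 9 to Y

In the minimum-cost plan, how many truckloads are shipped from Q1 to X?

Optimal shipments:
  Q1–X: 23 truckloads
  Q2–W: 11 truckloads
  Q2–Y: 65 truckloads
  Q3–W: 4 truckloads
  Q3–X: 7 truckloads
Total cost = 712.
So Q1→X carries 23 truckloads.

23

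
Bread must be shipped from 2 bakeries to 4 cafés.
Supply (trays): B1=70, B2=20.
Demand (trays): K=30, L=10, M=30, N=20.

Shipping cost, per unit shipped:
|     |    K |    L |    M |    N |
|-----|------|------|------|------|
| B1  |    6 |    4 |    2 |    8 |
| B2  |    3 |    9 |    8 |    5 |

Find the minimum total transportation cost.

380

Optimal allocation:
  B1–K: 10 × 6 = 60
  B1–L: 10 × 4 = 40
  B1–M: 30 × 2 = 60
  B1–N: 20 × 8 = 160
  B2–K: 20 × 3 = 60
Total = 60 + 40 + 60 + 160 + 60 = 380.
(Supply check: B1 ships 70; B2 ships 20.)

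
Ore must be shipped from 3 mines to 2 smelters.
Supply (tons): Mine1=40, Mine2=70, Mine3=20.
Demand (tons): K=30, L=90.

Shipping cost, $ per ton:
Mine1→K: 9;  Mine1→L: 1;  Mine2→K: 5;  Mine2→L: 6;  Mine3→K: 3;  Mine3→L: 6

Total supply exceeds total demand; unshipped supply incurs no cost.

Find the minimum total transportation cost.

450

An optimal shipping plan:
  Mine1→L: 40 × $1 = $40
  Mine2→K: 10 × $5 = $50
  Mine2→L: 50 × $6 = $300
  Mine3→K: 20 × $3 = $60
Total = 40 + 50 + 300 + 60 = $450.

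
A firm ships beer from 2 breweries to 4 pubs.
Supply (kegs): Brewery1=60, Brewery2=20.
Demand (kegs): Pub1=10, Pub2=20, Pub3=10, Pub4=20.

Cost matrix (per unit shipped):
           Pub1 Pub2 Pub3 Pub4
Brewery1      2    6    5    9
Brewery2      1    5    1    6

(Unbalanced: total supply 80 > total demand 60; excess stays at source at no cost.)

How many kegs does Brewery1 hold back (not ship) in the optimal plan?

An optimal plan:
  Brewery1 to Pub1: 10 kegs
  Brewery1 to Pub2: 20 kegs
  Brewery1 to Pub4: 10 kegs
  Brewery2 to Pub3: 10 kegs
  Brewery2 to Pub4: 10 kegs
Total cost = 300.
Brewery1 ships 40 of its 60, leaving 20.

20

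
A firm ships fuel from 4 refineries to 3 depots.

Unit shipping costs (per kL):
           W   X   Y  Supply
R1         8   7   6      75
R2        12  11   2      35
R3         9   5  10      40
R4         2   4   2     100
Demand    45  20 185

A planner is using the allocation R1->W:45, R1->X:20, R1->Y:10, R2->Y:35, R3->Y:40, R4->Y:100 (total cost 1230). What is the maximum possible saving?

Current plan cost = 45·8 + 20·7 + 10·6 + 35·2 + 40·10 + 100·2 = 1230.
Optimal plan:
  R1 to Y: 75 × 6 = 450
  R2 to Y: 35 × 2 = 70
  R3 to W: 20 × 9 = 180
  R3 to X: 20 × 5 = 100
  R4 to W: 25 × 2 = 50
  R4 to Y: 75 × 2 = 150
Optimal cost = 1000.
Saving = 1230 − 1000 = 230.

230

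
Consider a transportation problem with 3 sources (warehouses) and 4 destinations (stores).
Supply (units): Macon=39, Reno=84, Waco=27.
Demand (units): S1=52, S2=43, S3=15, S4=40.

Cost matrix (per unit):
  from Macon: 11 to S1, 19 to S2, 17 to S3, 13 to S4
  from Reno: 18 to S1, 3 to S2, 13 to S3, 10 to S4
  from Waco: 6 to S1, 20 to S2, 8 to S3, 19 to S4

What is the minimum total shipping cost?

One minimum-cost allocation:
  Macon->S1: 39 × 11 = 429
  Reno->S2: 43 × 3 = 129
  Reno->S3: 1 × 13 = 13
  Reno->S4: 40 × 10 = 400
  Waco->S1: 13 × 6 = 78
  Waco->S3: 14 × 8 = 112
Total = 429 + 129 + 13 + 400 + 78 + 112 = 1161.

1161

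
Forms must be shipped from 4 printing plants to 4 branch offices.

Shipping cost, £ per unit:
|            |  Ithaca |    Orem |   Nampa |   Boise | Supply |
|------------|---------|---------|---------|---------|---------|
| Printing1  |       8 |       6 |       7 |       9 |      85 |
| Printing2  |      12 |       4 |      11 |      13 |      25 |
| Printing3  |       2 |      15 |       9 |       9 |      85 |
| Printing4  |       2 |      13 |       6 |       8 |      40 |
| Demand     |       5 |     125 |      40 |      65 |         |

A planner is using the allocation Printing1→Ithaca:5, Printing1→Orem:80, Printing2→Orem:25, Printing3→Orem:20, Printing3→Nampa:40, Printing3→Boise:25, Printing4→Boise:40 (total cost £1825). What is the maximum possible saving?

Current plan cost = 5·8 + 80·6 + 25·4 + 20·15 + 40·9 + 25·9 + 40·8 = £1825.
Optimal plan:
  Printing1->Orem: 85 × £6 = £510
  Printing2->Orem: 25 × £4 = £100
  Printing3->Ithaca: 5 × £2 = £10
  Printing3->Orem: 15 × £15 = £225
  Printing3->Boise: 65 × £9 = £585
  Printing4->Nampa: 40 × £6 = £240
Optimal cost = £1670.
Saving = 1825 − 1670 = £155.

155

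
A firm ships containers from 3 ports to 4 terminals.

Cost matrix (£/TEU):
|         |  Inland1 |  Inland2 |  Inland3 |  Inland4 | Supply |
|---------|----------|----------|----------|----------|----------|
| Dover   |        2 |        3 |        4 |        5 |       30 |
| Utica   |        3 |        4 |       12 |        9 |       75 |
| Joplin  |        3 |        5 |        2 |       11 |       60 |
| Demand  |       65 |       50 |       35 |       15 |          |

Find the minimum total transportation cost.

525

An optimal shipping plan:
  Dover–Inland2: 15 × £3 = £45
  Dover–Inland4: 15 × £5 = £75
  Utica–Inland1: 40 × £3 = £120
  Utica–Inland2: 35 × £4 = £140
  Joplin–Inland1: 25 × £3 = £75
  Joplin–Inland3: 35 × £2 = £70
Total = 45 + 75 + 120 + 140 + 75 + 70 = £525.
(Supply check: Dover ships 30; Utica ships 75; Joplin ships 60.)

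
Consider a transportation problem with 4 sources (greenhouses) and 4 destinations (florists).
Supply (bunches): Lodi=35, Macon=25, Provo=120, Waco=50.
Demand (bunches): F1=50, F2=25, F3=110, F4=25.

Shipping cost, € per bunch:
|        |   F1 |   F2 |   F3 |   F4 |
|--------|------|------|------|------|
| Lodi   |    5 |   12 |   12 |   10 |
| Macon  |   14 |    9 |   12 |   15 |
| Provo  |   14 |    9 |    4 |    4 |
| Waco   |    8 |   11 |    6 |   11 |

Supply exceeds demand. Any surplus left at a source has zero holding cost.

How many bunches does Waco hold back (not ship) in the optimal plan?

An optimal plan:
  Lodi→F1: 35 × €5 = €175
  Macon→F2: 25 × €9 = €225
  Provo→F3: 95 × €4 = €380
  Provo→F4: 25 × €4 = €100
  Waco→F1: 15 × €8 = €120
  Waco→F3: 15 × €6 = €90
Total cost = €1090.
Waco ships 30 of its 50, leaving 20.

20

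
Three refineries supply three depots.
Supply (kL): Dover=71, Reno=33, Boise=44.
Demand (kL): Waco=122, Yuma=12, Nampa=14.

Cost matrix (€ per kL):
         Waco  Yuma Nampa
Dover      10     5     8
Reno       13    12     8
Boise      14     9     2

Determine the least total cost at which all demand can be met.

A cheapest plan:
  Dover→Waco: 59 × €10 = €590
  Dover→Yuma: 12 × €5 = €60
  Reno→Waco: 33 × €13 = €429
  Boise→Waco: 30 × €14 = €420
  Boise→Nampa: 14 × €2 = €28
Total = 590 + 60 + 429 + 420 + 28 = €1527.
(Supply check: Dover ships 71; Reno ships 33; Boise ships 44.)

1527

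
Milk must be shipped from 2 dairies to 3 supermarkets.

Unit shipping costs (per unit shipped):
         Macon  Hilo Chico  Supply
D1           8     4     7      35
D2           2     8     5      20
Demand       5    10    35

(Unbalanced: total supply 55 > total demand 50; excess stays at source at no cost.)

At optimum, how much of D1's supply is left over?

An optimal plan:
  D1→Hilo: 10 × 4 = 40
  D1→Chico: 20 × 7 = 140
  D2→Macon: 5 × 2 = 10
  D2→Chico: 15 × 5 = 75
Total cost = 265.
D1 ships 30 of its 35, leaving 5.

5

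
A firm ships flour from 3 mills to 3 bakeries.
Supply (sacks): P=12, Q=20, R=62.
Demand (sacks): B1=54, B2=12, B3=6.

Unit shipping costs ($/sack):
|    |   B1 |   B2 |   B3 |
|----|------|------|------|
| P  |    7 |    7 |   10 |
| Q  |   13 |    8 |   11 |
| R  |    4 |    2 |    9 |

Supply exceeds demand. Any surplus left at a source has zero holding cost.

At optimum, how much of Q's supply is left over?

An optimal plan:
  P to B1: 4 × $7 = $28
  P to B3: 6 × $10 = $60
  R to B1: 50 × $4 = $200
  R to B2: 12 × $2 = $24
Total cost = $312.
Q ships 0 of its 20, leaving 20.

20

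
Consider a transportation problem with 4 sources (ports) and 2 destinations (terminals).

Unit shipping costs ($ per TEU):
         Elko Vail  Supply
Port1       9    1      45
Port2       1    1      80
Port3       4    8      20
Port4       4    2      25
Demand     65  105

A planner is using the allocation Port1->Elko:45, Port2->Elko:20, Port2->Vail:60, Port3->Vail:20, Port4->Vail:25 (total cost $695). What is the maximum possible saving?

Current plan cost = 45·9 + 20·1 + 60·1 + 20·8 + 25·2 = $695.
Optimal plan:
  Port1→Vail: 45 × $1 = $45
  Port2→Elko: 45 × $1 = $45
  Port2→Vail: 35 × $1 = $35
  Port3→Elko: 20 × $4 = $80
  Port4→Vail: 25 × $2 = $50
Optimal cost = $255.
Saving = 695 − 255 = $440.

440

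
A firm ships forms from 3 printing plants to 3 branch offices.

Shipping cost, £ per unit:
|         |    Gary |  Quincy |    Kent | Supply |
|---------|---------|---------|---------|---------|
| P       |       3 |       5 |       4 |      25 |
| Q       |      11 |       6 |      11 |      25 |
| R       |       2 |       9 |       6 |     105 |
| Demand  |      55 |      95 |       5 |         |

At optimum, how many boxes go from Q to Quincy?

Solving gives:
  P->Quincy: 25 × £5 = £125
  Q->Quincy: 25 × £6 = £150
  R->Gary: 55 × £2 = £110
  R->Quincy: 45 × £9 = £405
  R->Kent: 5 × £6 = £30
Total cost = £820.
So Q→Quincy carries 25 boxes.

25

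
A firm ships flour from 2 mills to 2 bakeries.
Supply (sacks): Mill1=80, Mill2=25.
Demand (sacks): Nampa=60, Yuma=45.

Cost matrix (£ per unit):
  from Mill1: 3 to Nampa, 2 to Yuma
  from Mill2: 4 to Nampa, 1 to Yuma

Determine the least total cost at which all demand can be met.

245

Optimal allocation:
  Mill1→Nampa: 60 × £3 = £180
  Mill1→Yuma: 20 × £2 = £40
  Mill2→Yuma: 25 × £1 = £25
Total = 180 + 40 + 25 = £245.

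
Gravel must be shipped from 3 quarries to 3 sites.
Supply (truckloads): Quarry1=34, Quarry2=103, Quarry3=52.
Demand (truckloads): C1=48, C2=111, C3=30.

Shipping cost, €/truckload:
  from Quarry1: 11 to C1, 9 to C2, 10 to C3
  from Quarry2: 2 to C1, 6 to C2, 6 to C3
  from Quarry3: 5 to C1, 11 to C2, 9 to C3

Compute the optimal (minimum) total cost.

1200

An optimal shipping plan:
  Quarry1–C2: 34 × €9 = €306
  Quarry2–C2: 77 × €6 = €462
  Quarry2–C3: 26 × €6 = €156
  Quarry3–C1: 48 × €5 = €240
  Quarry3–C3: 4 × €9 = €36
Total = 306 + 462 + 156 + 240 + 36 = €1200.
(Supply check: Quarry1 ships 34; Quarry2 ships 103; Quarry3 ships 52.)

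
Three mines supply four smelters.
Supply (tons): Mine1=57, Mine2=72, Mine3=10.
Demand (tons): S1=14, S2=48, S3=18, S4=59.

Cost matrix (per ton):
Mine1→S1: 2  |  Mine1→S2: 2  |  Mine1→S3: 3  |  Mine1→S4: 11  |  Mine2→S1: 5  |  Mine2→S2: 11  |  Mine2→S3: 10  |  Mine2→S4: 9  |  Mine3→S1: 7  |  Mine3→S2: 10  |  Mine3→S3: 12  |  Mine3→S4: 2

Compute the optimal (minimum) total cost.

Optimal allocation:
  Mine1→S2: 48 × 2 = 96
  Mine1→S3: 9 × 3 = 27
  Mine2→S1: 14 × 5 = 70
  Mine2→S3: 9 × 10 = 90
  Mine2→S4: 49 × 9 = 441
  Mine3→S4: 10 × 2 = 20
Total = 96 + 27 + 70 + 90 + 441 + 20 = 744.

744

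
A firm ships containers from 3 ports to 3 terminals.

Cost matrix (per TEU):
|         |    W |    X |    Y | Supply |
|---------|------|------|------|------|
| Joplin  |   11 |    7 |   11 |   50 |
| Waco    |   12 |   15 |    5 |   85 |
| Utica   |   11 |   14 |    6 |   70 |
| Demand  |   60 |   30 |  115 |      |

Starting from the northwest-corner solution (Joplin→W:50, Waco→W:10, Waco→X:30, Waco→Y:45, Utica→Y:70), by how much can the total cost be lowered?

Current plan cost = 50·11 + 10·12 + 30·15 + 45·5 + 70·6 = 1765.
Optimal plan:
  Joplin→W: 20 × 11 = 220
  Joplin→X: 30 × 7 = 210
  Waco→Y: 85 × 5 = 425
  Utica→W: 40 × 11 = 440
  Utica→Y: 30 × 6 = 180
Optimal cost = 1475.
Saving = 1765 − 1475 = 290.

290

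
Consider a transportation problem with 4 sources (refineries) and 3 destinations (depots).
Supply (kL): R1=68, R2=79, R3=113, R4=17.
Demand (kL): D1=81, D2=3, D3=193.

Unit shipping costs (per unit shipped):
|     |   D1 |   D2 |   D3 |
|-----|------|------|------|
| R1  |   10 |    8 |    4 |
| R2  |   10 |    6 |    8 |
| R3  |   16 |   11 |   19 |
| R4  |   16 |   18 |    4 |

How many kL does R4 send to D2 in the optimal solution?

0

Optimal shipments:
  R1->D3: 68 kL
  R2->D3: 79 kL
  R3->D1: 81 kL
  R3->D2: 3 kL
  R3->D3: 29 kL
  R4->D3: 17 kL
Total cost = 2852.
The route R4→D2 is not used.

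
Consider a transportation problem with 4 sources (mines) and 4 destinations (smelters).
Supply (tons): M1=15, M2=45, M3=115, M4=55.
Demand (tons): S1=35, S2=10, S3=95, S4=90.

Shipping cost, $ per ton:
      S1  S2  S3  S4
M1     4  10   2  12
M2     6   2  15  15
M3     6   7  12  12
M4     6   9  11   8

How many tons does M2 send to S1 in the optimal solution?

Optimal shipments:
  M1 to S3: 15 tons
  M2 to S1: 35 tons
  M2 to S2: 10 tons
  M3 to S3: 80 tons
  M3 to S4: 35 tons
  M4 to S4: 55 tons
Total cost = $2080.
So M2→S1 carries 35 tons.

35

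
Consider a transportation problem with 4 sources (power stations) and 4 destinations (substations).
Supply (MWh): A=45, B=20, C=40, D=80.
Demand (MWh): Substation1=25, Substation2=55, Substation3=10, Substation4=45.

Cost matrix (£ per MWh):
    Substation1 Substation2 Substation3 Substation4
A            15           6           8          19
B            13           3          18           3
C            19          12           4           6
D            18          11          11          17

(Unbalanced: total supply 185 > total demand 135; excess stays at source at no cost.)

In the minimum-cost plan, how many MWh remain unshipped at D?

An optimal plan:
  A to Substation2: 45 × £6 = £270
  B to Substation2: 5 × £3 = £15
  B to Substation4: 15 × £3 = £45
  C to Substation3: 10 × £4 = £40
  C to Substation4: 30 × £6 = £180
  D to Substation1: 25 × £18 = £450
  D to Substation2: 5 × £11 = £55
Total cost = £1055.
D ships 30 of its 80, leaving 50.

50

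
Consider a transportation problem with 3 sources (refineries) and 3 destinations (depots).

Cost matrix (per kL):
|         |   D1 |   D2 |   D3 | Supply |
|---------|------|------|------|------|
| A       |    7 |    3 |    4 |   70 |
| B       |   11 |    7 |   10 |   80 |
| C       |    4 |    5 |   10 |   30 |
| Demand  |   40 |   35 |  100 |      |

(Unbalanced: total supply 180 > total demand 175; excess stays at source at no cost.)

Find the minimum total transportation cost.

One minimum-cost allocation:
  A–D3: 70 × 4 = 280
  B–D1: 10 × 11 = 110
  B–D2: 35 × 7 = 245
  B–D3: 30 × 10 = 300
  C–D1: 30 × 4 = 120
Total = 280 + 110 + 245 + 300 + 120 = 1055.
(Supply check: A ships 70; B ships 75; C ships 30.)

1055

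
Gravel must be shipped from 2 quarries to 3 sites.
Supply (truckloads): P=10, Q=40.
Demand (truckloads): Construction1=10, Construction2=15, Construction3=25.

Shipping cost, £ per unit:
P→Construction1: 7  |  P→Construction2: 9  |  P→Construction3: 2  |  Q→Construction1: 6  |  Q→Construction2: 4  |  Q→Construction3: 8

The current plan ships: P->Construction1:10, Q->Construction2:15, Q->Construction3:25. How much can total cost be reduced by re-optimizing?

Current plan cost = 10·7 + 15·4 + 25·8 = £330.
Optimal plan:
  P–Construction3: 10 × £2 = £20
  Q–Construction1: 10 × £6 = £60
  Q–Construction2: 15 × £4 = £60
  Q–Construction3: 15 × £8 = £120
Optimal cost = £260.
Saving = 330 − 260 = £70.

70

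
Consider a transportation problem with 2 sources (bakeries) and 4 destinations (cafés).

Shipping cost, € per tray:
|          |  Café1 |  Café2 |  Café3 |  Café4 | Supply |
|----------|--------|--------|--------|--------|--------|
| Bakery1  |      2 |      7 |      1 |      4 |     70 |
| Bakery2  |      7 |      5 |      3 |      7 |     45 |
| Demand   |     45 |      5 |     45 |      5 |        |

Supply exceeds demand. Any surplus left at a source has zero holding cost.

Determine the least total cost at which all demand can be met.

230

One minimum-cost allocation:
  Bakery1 to Café1: 45 × €2 = €90
  Bakery1 to Café3: 20 × €1 = €20
  Bakery1 to Café4: 5 × €4 = €20
  Bakery2 to Café2: 5 × €5 = €25
  Bakery2 to Café3: 25 × €3 = €75
Total = 90 + 20 + 20 + 25 + 75 = €230.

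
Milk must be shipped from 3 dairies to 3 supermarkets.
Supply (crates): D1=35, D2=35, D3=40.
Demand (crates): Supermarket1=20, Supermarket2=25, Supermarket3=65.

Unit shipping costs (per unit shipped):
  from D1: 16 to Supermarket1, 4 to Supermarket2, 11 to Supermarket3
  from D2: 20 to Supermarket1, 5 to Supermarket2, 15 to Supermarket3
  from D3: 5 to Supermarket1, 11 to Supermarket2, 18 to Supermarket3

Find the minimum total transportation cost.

1120

A cheapest plan:
  D1->Supermarket3: 35 × 11 = 385
  D2->Supermarket2: 25 × 5 = 125
  D2->Supermarket3: 10 × 15 = 150
  D3->Supermarket1: 20 × 5 = 100
  D3->Supermarket3: 20 × 18 = 360
Total = 385 + 125 + 150 + 100 + 360 = 1120.
(Supply check: D1 ships 35; D2 ships 35; D3 ships 40.)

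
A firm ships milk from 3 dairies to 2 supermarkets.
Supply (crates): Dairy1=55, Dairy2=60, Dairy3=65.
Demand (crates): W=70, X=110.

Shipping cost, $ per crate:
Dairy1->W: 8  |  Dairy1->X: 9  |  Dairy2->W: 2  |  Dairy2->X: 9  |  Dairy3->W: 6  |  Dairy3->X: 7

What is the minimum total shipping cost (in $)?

1060

An optimal shipping plan:
  Dairy1→W: 10 × $8 = $80
  Dairy1→X: 45 × $9 = $405
  Dairy2→W: 60 × $2 = $120
  Dairy3→X: 65 × $7 = $455
Total = 80 + 405 + 120 + 455 = $1060.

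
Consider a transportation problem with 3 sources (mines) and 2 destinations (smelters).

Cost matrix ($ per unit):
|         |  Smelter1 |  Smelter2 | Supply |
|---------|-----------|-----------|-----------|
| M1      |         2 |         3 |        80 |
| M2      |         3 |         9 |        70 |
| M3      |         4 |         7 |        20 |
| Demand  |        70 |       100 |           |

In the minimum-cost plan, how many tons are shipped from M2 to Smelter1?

70

The minimum-cost plan:
  M1→Smelter2: 80 × $3 = $240
  M2→Smelter1: 70 × $3 = $210
  M3→Smelter2: 20 × $7 = $140
Total cost = $590.
So M2→Smelter1 carries 70 tons.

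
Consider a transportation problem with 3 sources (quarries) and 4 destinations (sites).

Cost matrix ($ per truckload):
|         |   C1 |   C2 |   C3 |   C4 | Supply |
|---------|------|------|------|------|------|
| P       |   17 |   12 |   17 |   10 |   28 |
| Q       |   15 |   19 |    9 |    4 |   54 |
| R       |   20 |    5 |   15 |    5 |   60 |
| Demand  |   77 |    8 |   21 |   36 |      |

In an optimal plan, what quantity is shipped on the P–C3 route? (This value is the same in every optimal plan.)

The minimum-cost plan:
  P to C1: 28 × $17 = $476
  Q to C1: 33 × $15 = $495
  Q to C3: 21 × $9 = $189
  R to C1: 16 × $20 = $320
  R to C2: 8 × $5 = $40
  R to C4: 36 × $5 = $180
Total cost = $1700.
The route P→C3 is not used.

0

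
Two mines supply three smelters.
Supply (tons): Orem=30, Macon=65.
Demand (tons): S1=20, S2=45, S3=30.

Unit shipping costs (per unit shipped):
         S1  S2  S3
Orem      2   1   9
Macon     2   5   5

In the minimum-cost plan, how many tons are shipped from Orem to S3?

0

Solving gives:
  Orem→S2: 30 tons
  Macon→S1: 20 tons
  Macon→S2: 15 tons
  Macon→S3: 30 tons
Total cost = 295.
The route Orem→S3 is not used.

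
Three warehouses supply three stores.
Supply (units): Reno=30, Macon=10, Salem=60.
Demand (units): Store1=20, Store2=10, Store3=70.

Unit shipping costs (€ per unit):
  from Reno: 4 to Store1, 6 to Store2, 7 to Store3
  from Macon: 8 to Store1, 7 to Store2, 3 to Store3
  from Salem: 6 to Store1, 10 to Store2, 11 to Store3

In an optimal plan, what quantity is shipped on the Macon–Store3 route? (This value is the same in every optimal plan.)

Solving gives:
  Reno->Store3: 30 × €7 = €210
  Macon->Store3: 10 × €3 = €30
  Salem->Store1: 20 × €6 = €120
  Salem->Store2: 10 × €10 = €100
  Salem->Store3: 30 × €11 = €330
Total cost = €790.
So Macon→Store3 carries 10 units.

10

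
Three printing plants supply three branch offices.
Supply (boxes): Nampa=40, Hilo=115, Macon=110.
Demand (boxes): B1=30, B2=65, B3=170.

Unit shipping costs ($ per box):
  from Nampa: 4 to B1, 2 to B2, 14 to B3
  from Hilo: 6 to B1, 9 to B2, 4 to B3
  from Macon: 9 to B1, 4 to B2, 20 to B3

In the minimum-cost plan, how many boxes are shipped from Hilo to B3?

115

Solving gives:
  Nampa to B3: 40 × $14 = $560
  Hilo to B3: 115 × $4 = $460
  Macon to B1: 30 × $9 = $270
  Macon to B2: 65 × $4 = $260
  Macon to B3: 15 × $20 = $300
Total cost = $1850.
So Hilo→B3 carries 115 boxes.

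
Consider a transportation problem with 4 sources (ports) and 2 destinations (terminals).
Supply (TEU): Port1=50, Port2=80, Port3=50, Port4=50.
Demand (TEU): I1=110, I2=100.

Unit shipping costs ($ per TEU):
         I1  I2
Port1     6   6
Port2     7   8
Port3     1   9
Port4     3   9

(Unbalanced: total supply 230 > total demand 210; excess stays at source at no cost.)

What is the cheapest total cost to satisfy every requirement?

One minimum-cost allocation:
  Port1–I2: 50 × $6 = $300
  Port2–I1: 10 × $7 = $70
  Port2–I2: 50 × $8 = $400
  Port3–I1: 50 × $1 = $50
  Port4–I1: 50 × $3 = $150
Total = 300 + 70 + 400 + 50 + 150 = $970.
(Supply check: Port1 ships 50; Port2 ships 60; Port3 ships 50; Port4 ships 50.)

970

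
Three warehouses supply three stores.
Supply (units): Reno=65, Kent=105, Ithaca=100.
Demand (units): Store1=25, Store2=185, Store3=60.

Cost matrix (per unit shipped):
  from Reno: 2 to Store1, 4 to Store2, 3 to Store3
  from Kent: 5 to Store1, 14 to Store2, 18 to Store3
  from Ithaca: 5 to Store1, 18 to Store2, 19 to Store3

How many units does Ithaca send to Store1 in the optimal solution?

Optimal shipments:
  Reno→Store2: 5 × 4 = 20
  Reno→Store3: 60 × 3 = 180
  Kent→Store2: 105 × 14 = 1470
  Ithaca→Store1: 25 × 5 = 125
  Ithaca→Store2: 75 × 18 = 1350
Total cost = 3145.
So Ithaca→Store1 carries 25 units.

25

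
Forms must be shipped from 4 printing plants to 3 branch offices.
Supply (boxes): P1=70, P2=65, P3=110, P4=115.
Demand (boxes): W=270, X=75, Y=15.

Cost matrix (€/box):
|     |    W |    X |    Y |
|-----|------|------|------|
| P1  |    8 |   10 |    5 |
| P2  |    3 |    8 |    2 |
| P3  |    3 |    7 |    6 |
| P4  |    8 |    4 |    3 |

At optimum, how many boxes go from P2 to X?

0

Optimal shipments:
  P1–W: 70 × €8 = €560
  P2–W: 65 × €3 = €195
  P3–W: 110 × €3 = €330
  P4–W: 25 × €8 = €200
  P4–X: 75 × €4 = €300
  P4–Y: 15 × €3 = €45
Total cost = €1630.
The route P2→X is not used.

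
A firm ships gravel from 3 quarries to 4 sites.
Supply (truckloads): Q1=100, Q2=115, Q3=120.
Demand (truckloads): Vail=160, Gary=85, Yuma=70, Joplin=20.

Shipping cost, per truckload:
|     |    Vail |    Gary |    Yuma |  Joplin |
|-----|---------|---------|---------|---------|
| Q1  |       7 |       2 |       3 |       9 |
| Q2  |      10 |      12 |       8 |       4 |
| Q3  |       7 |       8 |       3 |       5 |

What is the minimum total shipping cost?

1865

Optimal allocation:
  Q1->Gary: 85 truckloads
  Q1->Yuma: 15 truckloads
  Q2->Vail: 95 truckloads
  Q2->Joplin: 20 truckloads
  Q3->Vail: 65 truckloads
  Q3->Yuma: 55 truckloads
Total cost = 1865.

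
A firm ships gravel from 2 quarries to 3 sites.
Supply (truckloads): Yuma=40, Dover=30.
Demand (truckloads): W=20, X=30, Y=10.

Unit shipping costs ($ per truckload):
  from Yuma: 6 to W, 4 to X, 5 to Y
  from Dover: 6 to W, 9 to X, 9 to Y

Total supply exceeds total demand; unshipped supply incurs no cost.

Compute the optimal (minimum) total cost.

Optimal allocation:
  Yuma to X: 30 × $4 = $120
  Yuma to Y: 10 × $5 = $50
  Dover to W: 20 × $6 = $120
Total = 120 + 50 + 120 = $290.
(Supply check: Yuma ships 40; Dover ships 20.)

290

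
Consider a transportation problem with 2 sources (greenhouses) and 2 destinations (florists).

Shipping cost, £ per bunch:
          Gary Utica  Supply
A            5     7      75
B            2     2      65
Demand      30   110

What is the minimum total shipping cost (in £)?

595

A cheapest plan:
  A→Gary: 30 × £5 = £150
  A→Utica: 45 × £7 = £315
  B→Utica: 65 × £2 = £130
Total = 150 + 315 + 130 = £595.
(Supply check: A ships 75; B ships 65.)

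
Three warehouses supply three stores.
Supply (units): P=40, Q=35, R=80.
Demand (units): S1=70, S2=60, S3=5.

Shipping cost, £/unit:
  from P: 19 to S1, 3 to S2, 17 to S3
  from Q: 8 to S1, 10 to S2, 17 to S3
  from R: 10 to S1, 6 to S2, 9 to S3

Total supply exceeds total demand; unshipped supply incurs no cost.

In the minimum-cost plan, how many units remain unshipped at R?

20

An optimal plan:
  P→S2: 40 × £3 = £120
  Q→S1: 35 × £8 = £280
  R→S1: 35 × £10 = £350
  R→S2: 20 × £6 = £120
  R→S3: 5 × £9 = £45
Total cost = £915.
R ships 60 of its 80, leaving 20.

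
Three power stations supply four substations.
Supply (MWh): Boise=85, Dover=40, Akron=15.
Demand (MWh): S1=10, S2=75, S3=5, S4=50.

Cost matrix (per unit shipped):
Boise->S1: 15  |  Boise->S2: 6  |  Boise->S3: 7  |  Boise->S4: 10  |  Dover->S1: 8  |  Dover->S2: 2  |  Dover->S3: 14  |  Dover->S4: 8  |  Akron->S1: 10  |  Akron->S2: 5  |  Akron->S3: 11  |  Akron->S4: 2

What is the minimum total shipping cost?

An optimal shipping plan:
  Boise→S2: 45 × 6 = 270
  Boise→S3: 5 × 7 = 35
  Boise→S4: 35 × 10 = 350
  Dover→S1: 10 × 8 = 80
  Dover→S2: 30 × 2 = 60
  Akron→S4: 15 × 2 = 30
Total = 270 + 35 + 350 + 80 + 60 + 30 = 825.

825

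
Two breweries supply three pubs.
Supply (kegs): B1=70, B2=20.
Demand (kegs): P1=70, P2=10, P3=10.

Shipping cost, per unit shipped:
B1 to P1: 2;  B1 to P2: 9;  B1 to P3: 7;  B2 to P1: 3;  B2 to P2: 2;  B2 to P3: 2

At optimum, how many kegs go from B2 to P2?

10

Optimal shipments:
  B1 to P1: 70 × 2 = 140
  B2 to P2: 10 × 2 = 20
  B2 to P3: 10 × 2 = 20
Total cost = 180.
So B2→P2 carries 10 kegs.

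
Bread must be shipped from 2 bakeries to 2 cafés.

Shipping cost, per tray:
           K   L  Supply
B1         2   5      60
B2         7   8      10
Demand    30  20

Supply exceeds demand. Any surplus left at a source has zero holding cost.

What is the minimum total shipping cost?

160

One minimum-cost allocation:
  B1–K: 30 × 2 = 60
  B1–L: 20 × 5 = 100
Total = 60 + 100 = 160.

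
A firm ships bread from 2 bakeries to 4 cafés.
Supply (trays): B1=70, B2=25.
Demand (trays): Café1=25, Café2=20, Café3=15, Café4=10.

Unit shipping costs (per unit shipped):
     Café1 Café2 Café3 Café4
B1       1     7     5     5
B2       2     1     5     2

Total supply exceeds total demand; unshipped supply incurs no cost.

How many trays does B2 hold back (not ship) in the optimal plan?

An optimal plan:
  B1–Café1: 25 × 1 = 25
  B1–Café3: 15 × 5 = 75
  B1–Café4: 5 × 5 = 25
  B2–Café2: 20 × 1 = 20
  B2–Café4: 5 × 2 = 10
Total cost = 155.
B2 ships 25 of its 25, leaving 0.

0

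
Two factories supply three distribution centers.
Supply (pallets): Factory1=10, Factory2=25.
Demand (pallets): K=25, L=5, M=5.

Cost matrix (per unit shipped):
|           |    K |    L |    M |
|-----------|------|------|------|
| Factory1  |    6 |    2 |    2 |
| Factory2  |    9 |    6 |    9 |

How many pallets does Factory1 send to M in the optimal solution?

5

Solving gives:
  Factory1->L: 5 × 2 = 10
  Factory1->M: 5 × 2 = 10
  Factory2->K: 25 × 9 = 225
Total cost = 245.
So Factory1→M carries 5 pallets.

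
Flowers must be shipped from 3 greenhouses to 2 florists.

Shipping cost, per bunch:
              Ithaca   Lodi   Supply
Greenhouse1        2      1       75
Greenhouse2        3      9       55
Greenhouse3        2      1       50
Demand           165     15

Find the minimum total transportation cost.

A cheapest plan:
  Greenhouse1 to Ithaca: 60 bunches
  Greenhouse1 to Lodi: 15 bunches
  Greenhouse2 to Ithaca: 55 bunches
  Greenhouse3 to Ithaca: 50 bunches
Total cost = 400.

400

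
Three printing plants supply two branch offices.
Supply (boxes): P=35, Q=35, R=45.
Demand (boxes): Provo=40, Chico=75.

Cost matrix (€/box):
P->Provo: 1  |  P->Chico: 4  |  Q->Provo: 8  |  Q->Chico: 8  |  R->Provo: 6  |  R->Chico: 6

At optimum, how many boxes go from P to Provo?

Solving gives:
  P→Provo: 35 × €1 = €35
  Q→Chico: 35 × €8 = €280
  R→Provo: 5 × €6 = €30
  R→Chico: 40 × €6 = €240
Total cost = €585.
So P→Provo carries 35 boxes.

35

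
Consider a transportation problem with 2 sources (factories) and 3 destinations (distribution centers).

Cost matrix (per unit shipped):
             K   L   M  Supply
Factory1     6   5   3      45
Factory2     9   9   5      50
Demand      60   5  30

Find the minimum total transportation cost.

An optimal shipping plan:
  Factory1->K: 40 × 6 = 240
  Factory1->L: 5 × 5 = 25
  Factory2->K: 20 × 9 = 180
  Factory2->M: 30 × 5 = 150
Total = 240 + 25 + 180 + 150 = 595.

595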